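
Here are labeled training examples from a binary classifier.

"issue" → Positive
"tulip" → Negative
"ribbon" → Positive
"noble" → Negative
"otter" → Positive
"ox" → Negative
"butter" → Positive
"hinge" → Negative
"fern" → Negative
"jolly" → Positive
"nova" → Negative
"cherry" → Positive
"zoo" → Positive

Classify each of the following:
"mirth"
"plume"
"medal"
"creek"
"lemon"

The rule appears to be: has a double letter.
"mirth": Negative (no doubled letter).
"plume": Negative (no doubled letter).
"medal": Negative (no doubled letter).
"creek": Positive ('ee' doubled).
"lemon": Negative (no doubled letter).

Negative, Negative, Negative, Positive, Negative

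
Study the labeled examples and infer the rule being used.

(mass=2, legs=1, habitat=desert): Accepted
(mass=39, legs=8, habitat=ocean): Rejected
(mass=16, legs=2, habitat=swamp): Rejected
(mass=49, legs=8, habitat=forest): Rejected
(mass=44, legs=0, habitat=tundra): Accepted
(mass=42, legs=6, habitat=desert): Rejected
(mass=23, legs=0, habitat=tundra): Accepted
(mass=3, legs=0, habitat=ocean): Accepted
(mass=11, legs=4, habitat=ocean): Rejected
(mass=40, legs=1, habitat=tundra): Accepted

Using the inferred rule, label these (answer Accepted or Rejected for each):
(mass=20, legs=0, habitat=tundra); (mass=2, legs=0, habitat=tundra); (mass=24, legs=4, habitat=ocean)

Accepted, Accepted, Rejected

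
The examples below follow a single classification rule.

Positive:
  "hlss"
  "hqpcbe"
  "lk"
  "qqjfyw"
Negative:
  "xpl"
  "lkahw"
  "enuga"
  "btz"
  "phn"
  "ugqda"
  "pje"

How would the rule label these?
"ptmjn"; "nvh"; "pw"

Negative, Negative, Positive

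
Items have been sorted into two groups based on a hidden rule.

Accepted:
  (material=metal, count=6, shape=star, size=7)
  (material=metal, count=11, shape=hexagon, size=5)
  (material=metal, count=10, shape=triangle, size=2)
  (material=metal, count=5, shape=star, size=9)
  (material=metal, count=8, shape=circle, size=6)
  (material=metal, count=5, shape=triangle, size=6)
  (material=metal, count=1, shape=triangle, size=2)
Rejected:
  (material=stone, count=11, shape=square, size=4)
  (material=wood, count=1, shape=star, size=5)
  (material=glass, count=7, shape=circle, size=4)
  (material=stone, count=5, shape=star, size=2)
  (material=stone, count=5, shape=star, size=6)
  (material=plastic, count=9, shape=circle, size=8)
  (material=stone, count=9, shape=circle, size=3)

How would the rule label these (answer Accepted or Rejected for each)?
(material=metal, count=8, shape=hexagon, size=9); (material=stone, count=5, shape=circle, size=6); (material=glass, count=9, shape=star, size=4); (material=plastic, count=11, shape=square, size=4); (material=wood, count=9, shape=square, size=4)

Accepted, Rejected, Rejected, Rejected, Rejected

Comparing the two groups points to one rule — material is metal.
Accepted: (material=metal, count=8, shape=hexagon, size=9), since material is metal.
Rejected: (material=stone, count=5, shape=circle, size=6), since material is stone.
Rejected: (material=glass, count=9, shape=star, size=4), since material is glass.
Rejected: (material=plastic, count=11, shape=square, size=4), since material is plastic.
Rejected: (material=wood, count=9, shape=square, size=4), since material is wood.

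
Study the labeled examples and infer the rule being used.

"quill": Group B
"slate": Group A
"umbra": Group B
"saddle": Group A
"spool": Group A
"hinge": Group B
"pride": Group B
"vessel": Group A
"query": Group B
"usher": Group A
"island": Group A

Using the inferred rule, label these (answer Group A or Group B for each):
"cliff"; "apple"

Group B, Group B

A rule that fits every label: contains 's' — true of each 'Group A' example, false of each 'Group B' one.
"cliff" → no 's' → Group B.
"apple" → no 's' → Group B.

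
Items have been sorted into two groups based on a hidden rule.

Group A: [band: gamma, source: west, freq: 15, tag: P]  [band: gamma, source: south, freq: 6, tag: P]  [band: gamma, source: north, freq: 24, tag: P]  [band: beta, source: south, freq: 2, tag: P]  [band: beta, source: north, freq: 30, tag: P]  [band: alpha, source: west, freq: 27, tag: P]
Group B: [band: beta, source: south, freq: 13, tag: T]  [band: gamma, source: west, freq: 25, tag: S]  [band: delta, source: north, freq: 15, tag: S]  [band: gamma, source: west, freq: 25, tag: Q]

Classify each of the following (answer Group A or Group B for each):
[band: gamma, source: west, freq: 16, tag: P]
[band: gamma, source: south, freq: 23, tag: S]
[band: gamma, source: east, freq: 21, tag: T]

The classifier is using: tag is P.
[band: gamma, source: west, freq: 16, tag: P]: Group A (tag is P). [band: gamma, source: south, freq: 23, tag: S]: Group B (tag is S). [band: gamma, source: east, freq: 21, tag: T]: Group B (tag is T).

Group A, Group B, Group B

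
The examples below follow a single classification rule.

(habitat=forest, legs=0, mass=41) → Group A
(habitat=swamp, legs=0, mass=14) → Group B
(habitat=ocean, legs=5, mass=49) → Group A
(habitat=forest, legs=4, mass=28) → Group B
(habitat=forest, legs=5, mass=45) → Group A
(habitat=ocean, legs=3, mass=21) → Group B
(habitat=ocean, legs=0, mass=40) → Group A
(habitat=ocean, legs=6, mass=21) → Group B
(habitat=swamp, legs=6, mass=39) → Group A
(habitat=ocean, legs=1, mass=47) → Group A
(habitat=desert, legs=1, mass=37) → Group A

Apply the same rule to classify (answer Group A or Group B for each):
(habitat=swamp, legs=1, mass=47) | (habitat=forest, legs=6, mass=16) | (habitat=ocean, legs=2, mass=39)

Every 'Group A' example satisfies: mass ≥ 37. None of the 'Group B' examples do.
(habitat=swamp, legs=1, mass=47): mass = 47, checks out → Group A.
(habitat=forest, legs=6, mass=16): mass = 16, doesn't qualify → Group B.
(habitat=ocean, legs=2, mass=39): mass = 39, checks out → Group A.

Group A, Group B, Group A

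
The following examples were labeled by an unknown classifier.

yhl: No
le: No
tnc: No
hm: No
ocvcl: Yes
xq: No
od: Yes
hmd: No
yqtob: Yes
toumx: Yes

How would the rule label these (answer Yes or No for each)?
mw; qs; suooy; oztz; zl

No, No, Yes, Yes, No

The pattern is that an item is 'Yes' exactly when: contains 'o'.
mw: No (no 'o'). qs: No (no 'o'). suooy: Yes (has 'o'). oztz: Yes (has 'o'). zl: No (no 'o').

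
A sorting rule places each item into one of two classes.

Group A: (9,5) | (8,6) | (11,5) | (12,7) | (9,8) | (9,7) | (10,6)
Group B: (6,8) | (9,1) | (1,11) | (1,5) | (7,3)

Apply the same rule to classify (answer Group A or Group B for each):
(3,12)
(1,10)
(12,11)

Group B, Group B, Group A

The distinguishing property — first > second AND sum ≥ 12 — holds for all the 'Group A' cases and none of the 'Group B' cases.
(3,12): Group B (3 < 12, 3+12 = 15).
(1,10): Group B (1 < 10, 1+10 = 11).
(12,11): Group A (12 > 11, 12+11 = 23).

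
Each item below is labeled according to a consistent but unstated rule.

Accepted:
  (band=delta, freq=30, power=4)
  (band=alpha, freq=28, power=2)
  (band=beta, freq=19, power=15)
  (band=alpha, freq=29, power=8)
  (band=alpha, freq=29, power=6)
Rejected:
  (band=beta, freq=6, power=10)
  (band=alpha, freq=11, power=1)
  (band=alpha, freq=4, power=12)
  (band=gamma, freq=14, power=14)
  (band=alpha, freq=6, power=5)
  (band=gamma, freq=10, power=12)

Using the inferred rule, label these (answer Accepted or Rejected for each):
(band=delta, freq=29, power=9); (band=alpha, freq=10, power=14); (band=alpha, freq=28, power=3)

Every 'Accepted' example satisfies: freq ≥ 19. None of the 'Rejected' examples do.
(band=delta, freq=29, power=9): freq = 29 — fits, so Accepted. (band=alpha, freq=10, power=14): freq = 10 — doesn't match, so Rejected. (band=alpha, freq=28, power=3): freq = 28 — fits, so Accepted.

Accepted, Rejected, Accepted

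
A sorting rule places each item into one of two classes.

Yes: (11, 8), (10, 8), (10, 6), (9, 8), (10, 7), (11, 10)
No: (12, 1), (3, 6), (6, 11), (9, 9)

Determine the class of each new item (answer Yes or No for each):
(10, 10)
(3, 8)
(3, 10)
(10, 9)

No, No, No, Yes

The simplest hypothesis consistent with all the labels is: first > second AND sum ≥ 16.
(10, 10): 10 = 10, 10+10 = 20 — does not fit, so No.
(3, 8): 3 < 8, 3+8 = 11 — does not fit, so No.
(3, 10): 3 < 10, 3+10 = 13 — does not fit, so No.
(10, 9): 10 > 9, 10+9 = 19 — checks out, so Yes.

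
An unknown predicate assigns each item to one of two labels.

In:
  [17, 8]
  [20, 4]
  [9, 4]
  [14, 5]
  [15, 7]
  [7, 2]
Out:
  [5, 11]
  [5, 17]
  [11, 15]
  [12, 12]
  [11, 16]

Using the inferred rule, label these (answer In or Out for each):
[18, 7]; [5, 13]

In, Out

Every 'In' example satisfies: first > second. None of the 'Out' examples do.
[18, 7] → 18 > 7 → In. [5, 13] → 5 < 13 → Out.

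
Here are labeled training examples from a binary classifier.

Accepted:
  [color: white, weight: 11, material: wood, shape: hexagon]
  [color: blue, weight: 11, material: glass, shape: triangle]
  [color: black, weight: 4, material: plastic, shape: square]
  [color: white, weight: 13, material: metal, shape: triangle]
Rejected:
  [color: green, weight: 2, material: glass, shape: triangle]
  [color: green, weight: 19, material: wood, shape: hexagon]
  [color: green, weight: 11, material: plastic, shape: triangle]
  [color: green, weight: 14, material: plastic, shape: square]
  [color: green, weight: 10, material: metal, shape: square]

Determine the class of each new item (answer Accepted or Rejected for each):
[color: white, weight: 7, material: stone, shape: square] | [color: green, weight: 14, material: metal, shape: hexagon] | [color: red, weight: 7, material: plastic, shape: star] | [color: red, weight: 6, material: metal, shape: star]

Accepted, Rejected, Accepted, Accepted

The pattern is that an item is 'Accepted' exactly when: color is not green.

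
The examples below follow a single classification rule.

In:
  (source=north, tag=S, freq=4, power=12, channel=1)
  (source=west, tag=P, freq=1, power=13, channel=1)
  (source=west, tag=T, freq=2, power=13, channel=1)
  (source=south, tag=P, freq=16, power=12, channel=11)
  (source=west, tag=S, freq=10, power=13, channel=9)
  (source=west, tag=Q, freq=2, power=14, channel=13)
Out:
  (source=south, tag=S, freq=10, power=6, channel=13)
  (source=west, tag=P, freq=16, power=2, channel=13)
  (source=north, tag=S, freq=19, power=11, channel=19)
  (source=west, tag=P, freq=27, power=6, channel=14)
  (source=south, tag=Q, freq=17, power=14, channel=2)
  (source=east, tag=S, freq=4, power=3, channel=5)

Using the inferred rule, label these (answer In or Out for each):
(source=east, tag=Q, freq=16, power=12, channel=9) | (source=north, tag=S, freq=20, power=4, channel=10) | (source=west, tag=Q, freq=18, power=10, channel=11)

In, Out, Out

The common property of the 'In' items is: power ≥ 11 AND freq ≤ 16. No 'Out' item has it.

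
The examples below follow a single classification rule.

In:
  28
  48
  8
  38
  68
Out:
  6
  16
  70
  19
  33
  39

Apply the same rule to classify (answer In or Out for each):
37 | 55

Out, Out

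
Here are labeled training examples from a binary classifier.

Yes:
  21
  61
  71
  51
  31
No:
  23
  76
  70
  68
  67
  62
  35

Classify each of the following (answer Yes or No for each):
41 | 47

'Yes' ⟺ ends in digit 1.

Yes, No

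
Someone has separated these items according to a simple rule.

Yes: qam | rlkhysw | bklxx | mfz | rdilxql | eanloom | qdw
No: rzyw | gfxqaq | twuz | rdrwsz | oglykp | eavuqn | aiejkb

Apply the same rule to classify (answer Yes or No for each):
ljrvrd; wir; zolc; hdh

No, Yes, No, Yes

The simplest hypothesis consistent with all the labels is: odd length.
ljrvrd: No (length 6). wir: Yes (length 3). zolc: No (length 4). hdh: Yes (length 3).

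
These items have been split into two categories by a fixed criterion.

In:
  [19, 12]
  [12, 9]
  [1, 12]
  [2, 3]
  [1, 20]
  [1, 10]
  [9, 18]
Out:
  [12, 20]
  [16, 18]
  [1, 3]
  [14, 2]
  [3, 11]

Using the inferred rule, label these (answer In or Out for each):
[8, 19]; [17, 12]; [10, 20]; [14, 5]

In, In, Out, In

Looking at the examples, the only property every 'In' case has and every 'Out' case lacks is: sum is odd.
[8, 19]: 8+19 = 27 — has this property, so In.
[17, 12]: 17+12 = 29 — has this property, so In.
[10, 20]: 10+20 = 30 — does not fit, so Out.
[14, 5]: 14+5 = 19 — has this property, so In.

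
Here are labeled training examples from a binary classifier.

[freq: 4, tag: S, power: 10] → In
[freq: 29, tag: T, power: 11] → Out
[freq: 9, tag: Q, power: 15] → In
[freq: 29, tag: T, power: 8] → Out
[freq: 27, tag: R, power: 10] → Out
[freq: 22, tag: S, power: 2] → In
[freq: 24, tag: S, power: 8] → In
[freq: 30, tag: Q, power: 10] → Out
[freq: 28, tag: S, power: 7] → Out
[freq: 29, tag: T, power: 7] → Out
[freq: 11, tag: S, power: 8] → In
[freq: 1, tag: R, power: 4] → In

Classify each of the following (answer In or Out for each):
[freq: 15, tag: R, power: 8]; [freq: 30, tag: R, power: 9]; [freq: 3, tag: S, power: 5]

The simplest hypothesis consistent with all the labels is: freq ≤ 24.
[freq: 15, tag: R, power: 8]: freq = 15, meets the rule → In. [freq: 30, tag: R, power: 9]: freq = 30, lacks this property → Out. [freq: 3, tag: S, power: 5]: freq = 3, meets the rule → In.

In, Out, In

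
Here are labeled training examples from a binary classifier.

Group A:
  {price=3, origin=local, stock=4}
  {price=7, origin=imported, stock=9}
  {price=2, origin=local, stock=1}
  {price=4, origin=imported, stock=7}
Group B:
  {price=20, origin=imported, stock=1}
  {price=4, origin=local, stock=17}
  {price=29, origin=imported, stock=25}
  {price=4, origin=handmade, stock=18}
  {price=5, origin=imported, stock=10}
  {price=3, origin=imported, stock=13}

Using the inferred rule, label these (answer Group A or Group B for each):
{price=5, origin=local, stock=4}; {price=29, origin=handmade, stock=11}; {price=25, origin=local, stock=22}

Group A, Group B, Group B

The rule appears to be: stock ≤ 9 AND price ≤ 7.
{price=5, origin=local, stock=4}: stock = 4, price = 5 — checks out, so Group A. {price=29, origin=handmade, stock=11}: stock = 11, price = 29 — doesn't qualify, so Group B. {price=25, origin=local, stock=22}: stock = 22, price = 25 — doesn't qualify, so Group B.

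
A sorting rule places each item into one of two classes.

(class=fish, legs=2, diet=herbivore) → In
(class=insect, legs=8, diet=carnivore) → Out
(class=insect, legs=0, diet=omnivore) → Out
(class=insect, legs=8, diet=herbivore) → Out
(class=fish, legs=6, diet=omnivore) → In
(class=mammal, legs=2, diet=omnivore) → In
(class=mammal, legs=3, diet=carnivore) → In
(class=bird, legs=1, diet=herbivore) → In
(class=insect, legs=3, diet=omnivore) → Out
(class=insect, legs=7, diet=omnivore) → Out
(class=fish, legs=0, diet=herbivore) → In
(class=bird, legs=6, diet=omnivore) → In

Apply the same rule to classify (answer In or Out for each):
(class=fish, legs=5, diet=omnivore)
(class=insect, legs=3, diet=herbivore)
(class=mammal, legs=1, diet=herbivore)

In, Out, In

The distinguishing property — class is not insect — holds for all the 'In' cases and none of the 'Out' cases.
(class=fish, legs=5, diet=omnivore): class is fish, matches → In. (class=insect, legs=3, diet=herbivore): class is insect, does not pass → Out. (class=mammal, legs=1, diet=herbivore): class is mammal, matches → In.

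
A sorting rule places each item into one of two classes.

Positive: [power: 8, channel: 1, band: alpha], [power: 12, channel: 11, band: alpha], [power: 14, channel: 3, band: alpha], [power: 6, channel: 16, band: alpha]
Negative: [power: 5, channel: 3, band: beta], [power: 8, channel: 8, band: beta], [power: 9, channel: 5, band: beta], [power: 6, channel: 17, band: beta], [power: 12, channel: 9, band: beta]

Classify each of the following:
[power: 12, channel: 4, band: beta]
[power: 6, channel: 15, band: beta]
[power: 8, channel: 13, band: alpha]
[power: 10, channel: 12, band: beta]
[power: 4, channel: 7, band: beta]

Negative, Negative, Positive, Negative, Negative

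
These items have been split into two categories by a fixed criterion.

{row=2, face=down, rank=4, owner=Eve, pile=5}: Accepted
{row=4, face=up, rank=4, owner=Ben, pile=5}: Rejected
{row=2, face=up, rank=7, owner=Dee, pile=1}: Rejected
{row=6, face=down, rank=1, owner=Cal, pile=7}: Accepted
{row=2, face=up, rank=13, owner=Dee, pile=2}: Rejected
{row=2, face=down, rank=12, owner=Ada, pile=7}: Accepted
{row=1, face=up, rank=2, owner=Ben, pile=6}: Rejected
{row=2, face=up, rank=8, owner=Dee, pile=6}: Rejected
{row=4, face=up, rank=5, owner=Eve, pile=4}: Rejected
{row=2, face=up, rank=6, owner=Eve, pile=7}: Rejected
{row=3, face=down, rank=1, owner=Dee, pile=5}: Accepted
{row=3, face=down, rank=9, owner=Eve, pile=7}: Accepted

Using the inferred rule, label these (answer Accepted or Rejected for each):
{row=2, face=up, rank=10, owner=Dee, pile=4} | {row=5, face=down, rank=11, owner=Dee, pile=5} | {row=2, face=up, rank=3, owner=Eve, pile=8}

Rejected, Accepted, Rejected

A rule that fits every label: face is down — true of each 'Accepted' example, false of each 'Rejected' one.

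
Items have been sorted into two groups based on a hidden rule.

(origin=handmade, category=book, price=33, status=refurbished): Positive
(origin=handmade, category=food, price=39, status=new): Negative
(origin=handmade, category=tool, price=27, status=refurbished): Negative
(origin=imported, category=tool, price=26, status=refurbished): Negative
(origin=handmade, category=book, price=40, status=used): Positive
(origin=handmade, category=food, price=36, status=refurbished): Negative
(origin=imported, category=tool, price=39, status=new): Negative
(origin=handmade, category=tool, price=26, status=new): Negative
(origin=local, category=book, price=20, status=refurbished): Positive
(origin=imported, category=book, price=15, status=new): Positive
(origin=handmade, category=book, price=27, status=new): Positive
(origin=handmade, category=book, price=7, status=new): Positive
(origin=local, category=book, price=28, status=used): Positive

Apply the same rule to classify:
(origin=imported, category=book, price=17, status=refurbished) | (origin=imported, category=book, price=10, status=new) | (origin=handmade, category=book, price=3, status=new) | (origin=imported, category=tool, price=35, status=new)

Positive, Positive, Positive, Negative

'Positive' ⟺ category is book.
(origin=imported, category=book, price=17, status=refurbished) → category is book → Positive.
(origin=imported, category=book, price=10, status=new) → category is book → Positive.
(origin=handmade, category=book, price=3, status=new) → category is book → Positive.
(origin=imported, category=tool, price=35, status=new) → category is tool → Negative.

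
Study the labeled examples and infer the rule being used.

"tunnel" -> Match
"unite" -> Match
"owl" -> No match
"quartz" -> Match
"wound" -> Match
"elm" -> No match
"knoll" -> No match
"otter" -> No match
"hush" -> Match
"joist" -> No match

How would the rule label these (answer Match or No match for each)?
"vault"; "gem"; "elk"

Match, No match, No match

One predicate separates the groups cleanly: contains 'u'.
"vault": Match (has 'u').
"gem": No match (no 'u').
"elk": No match (no 'u').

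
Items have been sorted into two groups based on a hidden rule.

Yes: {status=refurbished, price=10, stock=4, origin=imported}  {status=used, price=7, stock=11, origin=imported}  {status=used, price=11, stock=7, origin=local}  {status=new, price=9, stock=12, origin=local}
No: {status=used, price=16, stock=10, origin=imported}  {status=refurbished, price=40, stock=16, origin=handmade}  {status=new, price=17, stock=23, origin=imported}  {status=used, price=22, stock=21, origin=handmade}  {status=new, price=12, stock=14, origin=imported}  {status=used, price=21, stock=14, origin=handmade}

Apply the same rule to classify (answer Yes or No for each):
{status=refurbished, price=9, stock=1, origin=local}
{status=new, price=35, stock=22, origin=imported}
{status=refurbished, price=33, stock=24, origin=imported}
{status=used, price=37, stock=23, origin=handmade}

The distinguishing property — price ≤ 11 — holds for all the 'Yes' cases and none of the 'No' cases.
{status=refurbished, price=9, stock=1, origin=local}: Yes (price = 9).
{status=new, price=35, stock=22, origin=imported}: No (price = 35).
{status=refurbished, price=33, stock=24, origin=imported}: No (price = 33).
{status=used, price=37, stock=23, origin=handmade}: No (price = 37).

Yes, No, No, No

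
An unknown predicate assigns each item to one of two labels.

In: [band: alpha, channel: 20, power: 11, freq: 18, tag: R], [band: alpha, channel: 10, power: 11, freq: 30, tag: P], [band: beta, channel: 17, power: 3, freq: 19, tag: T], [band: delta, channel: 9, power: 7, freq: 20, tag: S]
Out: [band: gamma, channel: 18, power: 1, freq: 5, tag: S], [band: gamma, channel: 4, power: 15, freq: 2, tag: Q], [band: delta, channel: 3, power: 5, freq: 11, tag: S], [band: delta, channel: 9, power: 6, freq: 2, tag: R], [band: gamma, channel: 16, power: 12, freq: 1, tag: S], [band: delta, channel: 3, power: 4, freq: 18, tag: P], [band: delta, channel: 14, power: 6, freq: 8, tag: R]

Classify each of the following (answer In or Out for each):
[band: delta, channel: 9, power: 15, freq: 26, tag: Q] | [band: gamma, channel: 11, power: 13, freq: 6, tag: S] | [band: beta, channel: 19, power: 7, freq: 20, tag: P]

All 'In' examples share one property — channel ≥ 4 AND freq ≥ 11 — and every 'Out' example lacks it.
[band: delta, channel: 9, power: 15, freq: 26, tag: Q]: channel = 9, freq = 26 — checks out, so In. [band: gamma, channel: 11, power: 13, freq: 6, tag: S]: channel = 11, freq = 6 — does not pass, so Out. [band: beta, channel: 19, power: 7, freq: 20, tag: P]: channel = 19, freq = 20 — checks out, so In.

In, Out, In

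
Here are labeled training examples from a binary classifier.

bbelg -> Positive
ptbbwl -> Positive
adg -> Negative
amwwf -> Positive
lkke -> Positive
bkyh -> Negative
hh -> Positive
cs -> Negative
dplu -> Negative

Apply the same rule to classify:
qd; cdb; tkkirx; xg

Every 'Positive' example satisfies: has a double letter. None of the 'Negative' examples do.
Negative: qd, since no doubled letter.
Negative: cdb, since no doubled letter.
Positive: tkkirx, since 'kk' doubled.
Negative: xg, since no doubled letter.

Negative, Negative, Positive, Negative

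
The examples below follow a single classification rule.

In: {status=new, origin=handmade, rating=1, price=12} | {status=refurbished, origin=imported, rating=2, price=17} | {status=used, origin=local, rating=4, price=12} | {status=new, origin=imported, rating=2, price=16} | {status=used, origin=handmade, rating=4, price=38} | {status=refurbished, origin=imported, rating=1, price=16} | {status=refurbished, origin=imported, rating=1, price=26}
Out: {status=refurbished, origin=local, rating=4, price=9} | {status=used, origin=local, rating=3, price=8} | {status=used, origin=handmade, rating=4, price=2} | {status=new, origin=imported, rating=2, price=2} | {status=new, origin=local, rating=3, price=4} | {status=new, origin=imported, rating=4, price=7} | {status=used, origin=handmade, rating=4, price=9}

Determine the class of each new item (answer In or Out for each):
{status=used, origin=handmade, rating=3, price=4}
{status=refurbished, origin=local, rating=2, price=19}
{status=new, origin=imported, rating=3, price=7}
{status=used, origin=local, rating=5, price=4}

Out, In, Out, Out

The pattern is that an item is 'In' exactly when: price ≥ 12.
{status=used, origin=handmade, rating=3, price=4} → price = 4 → Out. {status=refurbished, origin=local, rating=2, price=19} → price = 19 → In. {status=new, origin=imported, rating=3, price=7} → price = 7 → Out. {status=used, origin=local, rating=5, price=4} → price = 4 → Out.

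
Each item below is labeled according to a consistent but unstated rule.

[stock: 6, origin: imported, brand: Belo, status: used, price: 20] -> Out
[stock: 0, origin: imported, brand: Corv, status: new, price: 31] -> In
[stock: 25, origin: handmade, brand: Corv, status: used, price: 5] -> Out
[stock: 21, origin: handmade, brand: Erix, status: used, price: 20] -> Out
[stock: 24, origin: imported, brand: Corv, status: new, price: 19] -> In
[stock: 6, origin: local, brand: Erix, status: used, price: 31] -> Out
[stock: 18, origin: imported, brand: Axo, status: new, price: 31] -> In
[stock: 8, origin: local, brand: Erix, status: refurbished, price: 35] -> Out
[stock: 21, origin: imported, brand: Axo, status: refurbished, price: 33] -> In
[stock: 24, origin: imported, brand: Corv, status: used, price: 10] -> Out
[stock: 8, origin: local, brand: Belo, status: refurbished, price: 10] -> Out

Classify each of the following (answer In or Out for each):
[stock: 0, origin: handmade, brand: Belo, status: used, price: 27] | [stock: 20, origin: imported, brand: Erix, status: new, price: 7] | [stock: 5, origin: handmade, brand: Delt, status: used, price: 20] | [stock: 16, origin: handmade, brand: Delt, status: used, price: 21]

One predicate separates the groups cleanly: brand is Axo OR status is new.
[stock: 0, origin: handmade, brand: Belo, status: used, price: 27]: brand is Belo, status is used, does not fit → Out.
[stock: 20, origin: imported, brand: Erix, status: new, price: 7]: brand is Erix, status is new, passes → In.
[stock: 5, origin: handmade, brand: Delt, status: used, price: 20]: brand is Delt, status is used, does not fit → Out.
[stock: 16, origin: handmade, brand: Delt, status: used, price: 21]: brand is Delt, status is used, does not fit → Out.

Out, In, Out, Out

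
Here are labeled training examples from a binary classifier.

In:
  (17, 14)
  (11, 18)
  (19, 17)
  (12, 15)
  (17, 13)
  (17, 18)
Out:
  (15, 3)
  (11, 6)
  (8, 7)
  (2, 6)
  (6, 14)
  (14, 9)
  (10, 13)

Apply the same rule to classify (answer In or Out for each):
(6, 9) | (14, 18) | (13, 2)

Out, In, Out

The simplest hypothesis consistent with all the labels is: sum ≥ 27.
(6, 9) → 6+9 = 15 → Out.
(14, 18) → 14+18 = 32 → In.
(13, 2) → 13+2 = 15 → Out.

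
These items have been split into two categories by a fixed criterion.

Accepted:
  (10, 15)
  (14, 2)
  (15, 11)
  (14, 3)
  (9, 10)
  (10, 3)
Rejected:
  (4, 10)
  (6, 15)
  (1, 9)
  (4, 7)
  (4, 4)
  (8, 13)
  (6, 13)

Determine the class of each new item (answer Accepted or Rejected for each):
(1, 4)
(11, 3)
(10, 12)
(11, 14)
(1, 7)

Rejected, Accepted, Accepted, Accepted, Rejected

All 'Accepted' examples share one property — first ≥ 9 — and every 'Rejected' example lacks it.
Rejected: (1, 4), since first 1.
Accepted: (11, 3), since first 11.
Accepted: (10, 12), since first 10.
Accepted: (11, 14), since first 11.
Rejected: (1, 7), since first 1.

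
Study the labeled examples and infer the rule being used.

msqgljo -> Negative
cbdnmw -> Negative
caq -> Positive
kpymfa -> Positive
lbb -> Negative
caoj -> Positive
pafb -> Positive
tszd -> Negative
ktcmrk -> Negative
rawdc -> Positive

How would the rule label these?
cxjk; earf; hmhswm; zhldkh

Negative, Positive, Negative, Negative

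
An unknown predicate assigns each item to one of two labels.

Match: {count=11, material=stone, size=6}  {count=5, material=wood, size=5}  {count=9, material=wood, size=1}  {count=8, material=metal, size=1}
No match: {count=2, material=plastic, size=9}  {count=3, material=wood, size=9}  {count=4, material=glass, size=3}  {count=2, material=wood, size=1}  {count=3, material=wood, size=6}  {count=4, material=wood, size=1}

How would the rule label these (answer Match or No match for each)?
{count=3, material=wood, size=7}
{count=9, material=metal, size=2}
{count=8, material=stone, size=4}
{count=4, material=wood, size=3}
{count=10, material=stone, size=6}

'Match' ⟺ count ≥ 5.

No match, Match, Match, No match, Match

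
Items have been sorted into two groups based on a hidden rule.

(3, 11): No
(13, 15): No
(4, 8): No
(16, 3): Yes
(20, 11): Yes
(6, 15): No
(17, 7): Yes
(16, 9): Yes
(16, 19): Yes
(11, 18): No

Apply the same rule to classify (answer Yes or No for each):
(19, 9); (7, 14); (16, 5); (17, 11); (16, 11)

Yes, No, Yes, Yes, Yes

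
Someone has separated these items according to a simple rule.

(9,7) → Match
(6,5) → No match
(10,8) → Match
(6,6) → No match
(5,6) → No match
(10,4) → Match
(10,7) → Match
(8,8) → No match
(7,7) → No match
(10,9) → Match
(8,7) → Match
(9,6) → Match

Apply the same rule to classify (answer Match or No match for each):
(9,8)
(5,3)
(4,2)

The common property of the 'Match' items is: first > second AND sum ≥ 12. No 'No match' item has it.
(9,8): 9 > 8, 9+8 = 17, matches → Match.
(5,3): 5 > 3, 5+3 = 8, does not fit → No match.
(4,2): 4 > 2, 4+2 = 6, does not fit → No match.

Match, No match, No match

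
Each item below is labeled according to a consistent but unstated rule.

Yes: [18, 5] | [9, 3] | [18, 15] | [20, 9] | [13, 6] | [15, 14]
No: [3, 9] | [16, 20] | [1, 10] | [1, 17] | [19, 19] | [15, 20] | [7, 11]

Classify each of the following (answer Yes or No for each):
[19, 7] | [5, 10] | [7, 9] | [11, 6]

Yes, No, No, Yes

All 'Yes' examples share one property — first > second — and every 'No' example lacks it.
Yes: [19, 7], since 19 > 7.
No: [5, 10], since 5 < 10.
No: [7, 9], since 7 < 9.
Yes: [11, 6], since 11 > 6.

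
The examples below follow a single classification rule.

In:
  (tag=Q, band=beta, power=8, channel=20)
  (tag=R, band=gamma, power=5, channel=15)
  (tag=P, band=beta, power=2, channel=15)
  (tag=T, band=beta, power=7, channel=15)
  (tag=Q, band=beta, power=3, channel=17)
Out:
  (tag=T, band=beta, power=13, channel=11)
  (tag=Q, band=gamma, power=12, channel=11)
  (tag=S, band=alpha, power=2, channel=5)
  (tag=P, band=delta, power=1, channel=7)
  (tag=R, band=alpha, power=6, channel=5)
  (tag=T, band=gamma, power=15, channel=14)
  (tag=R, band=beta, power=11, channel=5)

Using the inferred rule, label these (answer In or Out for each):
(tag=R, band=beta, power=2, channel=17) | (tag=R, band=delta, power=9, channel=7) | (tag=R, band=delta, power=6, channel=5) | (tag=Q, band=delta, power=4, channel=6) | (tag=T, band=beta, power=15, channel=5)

In, Out, Out, Out, Out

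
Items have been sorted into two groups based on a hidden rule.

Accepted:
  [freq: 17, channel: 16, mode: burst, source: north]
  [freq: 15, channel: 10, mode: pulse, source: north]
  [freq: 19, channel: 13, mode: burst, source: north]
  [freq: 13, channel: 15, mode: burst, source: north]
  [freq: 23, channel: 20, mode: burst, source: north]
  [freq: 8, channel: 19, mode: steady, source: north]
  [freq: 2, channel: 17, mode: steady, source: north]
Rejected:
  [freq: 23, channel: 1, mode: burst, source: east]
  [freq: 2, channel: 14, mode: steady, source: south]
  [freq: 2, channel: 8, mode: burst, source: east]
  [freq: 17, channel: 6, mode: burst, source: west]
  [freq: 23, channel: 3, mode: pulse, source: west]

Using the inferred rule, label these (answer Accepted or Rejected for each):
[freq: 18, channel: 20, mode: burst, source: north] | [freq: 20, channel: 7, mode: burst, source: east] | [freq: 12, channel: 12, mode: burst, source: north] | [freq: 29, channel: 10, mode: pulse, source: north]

The pattern is that an item is 'Accepted' exactly when: source is north.
[freq: 18, channel: 20, mode: burst, source: north] → source is north → Accepted. [freq: 20, channel: 7, mode: burst, source: east] → source is east → Rejected. [freq: 12, channel: 12, mode: burst, source: north] → source is north → Accepted. [freq: 29, channel: 10, mode: pulse, source: north] → source is north → Accepted.

Accepted, Rejected, Accepted, Accepted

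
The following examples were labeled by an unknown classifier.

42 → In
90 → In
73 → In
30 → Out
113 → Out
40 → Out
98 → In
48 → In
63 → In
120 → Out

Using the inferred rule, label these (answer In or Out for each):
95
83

The simplest hypothesis consistent with all the labels is: digit sum ≥ 6.
95: digit sum 9+5 = 14 — passes, so In.
83: digit sum 8+3 = 11 — passes, so In.

In, In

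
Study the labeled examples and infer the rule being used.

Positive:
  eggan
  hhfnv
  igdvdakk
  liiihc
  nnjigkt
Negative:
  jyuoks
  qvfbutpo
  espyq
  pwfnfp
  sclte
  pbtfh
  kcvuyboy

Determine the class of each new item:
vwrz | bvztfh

Looking at the examples, the only property every 'Positive' case has and every 'Negative' case lacks is: has a double letter.
vwrz: no doubled letter, does not pass → Negative.
bvztfh: no doubled letter, does not pass → Negative.

Negative, Negative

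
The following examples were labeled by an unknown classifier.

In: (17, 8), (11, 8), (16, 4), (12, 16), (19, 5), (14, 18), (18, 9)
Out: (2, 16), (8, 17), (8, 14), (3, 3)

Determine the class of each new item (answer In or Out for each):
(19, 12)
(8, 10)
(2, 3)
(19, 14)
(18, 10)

The classifier is using: first ≥ 9.
(19, 12): first 19, checks out → In.
(8, 10): first 8, fails this test → Out.
(2, 3): first 2, fails this test → Out.
(19, 14): first 19, checks out → In.
(18, 10): first 18, checks out → In.

In, Out, Out, In, In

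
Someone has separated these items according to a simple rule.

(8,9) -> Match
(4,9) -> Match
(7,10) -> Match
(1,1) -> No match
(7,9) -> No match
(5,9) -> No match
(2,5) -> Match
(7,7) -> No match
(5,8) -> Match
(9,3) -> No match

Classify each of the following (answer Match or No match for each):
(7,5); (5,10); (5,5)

No match, Match, No match

The common property of the 'Match' items is: sum is odd. No 'No match' item has it.
(7,5) → 7+5 = 12 → No match. (5,10) → 5+10 = 15 → Match. (5,5) → 5+5 = 10 → No match.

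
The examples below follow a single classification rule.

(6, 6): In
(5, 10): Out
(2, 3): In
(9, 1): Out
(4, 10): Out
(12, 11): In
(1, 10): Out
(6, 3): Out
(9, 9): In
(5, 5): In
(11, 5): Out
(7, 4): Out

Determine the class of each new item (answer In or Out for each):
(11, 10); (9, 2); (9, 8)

In, Out, In

One predicate separates the groups cleanly: |first − second| ≤ 1.
In: (11, 10), since |11−10| = 1.
Out: (9, 2), since |9−2| = 7.
In: (9, 8), since |9−8| = 1.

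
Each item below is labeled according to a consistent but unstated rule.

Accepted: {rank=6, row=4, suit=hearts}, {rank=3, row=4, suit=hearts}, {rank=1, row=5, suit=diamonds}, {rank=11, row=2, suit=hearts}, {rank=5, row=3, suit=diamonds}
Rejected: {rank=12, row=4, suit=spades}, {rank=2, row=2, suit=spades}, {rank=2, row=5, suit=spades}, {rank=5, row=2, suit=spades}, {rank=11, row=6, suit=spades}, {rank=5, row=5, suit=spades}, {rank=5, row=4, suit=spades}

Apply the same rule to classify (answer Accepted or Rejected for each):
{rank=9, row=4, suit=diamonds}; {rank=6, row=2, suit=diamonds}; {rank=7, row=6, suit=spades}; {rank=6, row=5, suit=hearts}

Looking at the examples, the only property every 'Accepted' case has and every 'Rejected' case lacks is: suit is not spades.
{rank=9, row=4, suit=diamonds}: suit is diamonds — matches, so Accepted. {rank=6, row=2, suit=diamonds}: suit is diamonds — matches, so Accepted. {rank=7, row=6, suit=spades}: suit is spades — fails the rule, so Rejected. {rank=6, row=5, suit=hearts}: suit is hearts — matches, so Accepted.

Accepted, Accepted, Rejected, Accepted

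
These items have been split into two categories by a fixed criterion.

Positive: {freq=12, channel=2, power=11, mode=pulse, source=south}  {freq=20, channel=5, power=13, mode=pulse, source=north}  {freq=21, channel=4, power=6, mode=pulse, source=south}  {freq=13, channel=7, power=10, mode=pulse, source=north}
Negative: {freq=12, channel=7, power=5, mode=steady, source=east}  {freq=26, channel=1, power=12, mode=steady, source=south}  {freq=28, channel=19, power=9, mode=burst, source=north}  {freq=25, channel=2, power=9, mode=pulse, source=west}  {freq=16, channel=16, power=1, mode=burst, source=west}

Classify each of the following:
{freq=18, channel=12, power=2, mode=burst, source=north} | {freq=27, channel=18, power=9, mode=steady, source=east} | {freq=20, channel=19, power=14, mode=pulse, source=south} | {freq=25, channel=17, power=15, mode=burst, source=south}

Negative, Negative, Positive, Negative

The distinguishing property — mode is pulse AND freq ≤ 21 — holds for all the 'Positive' cases and none of the 'Negative' cases.
Negative: {freq=18, channel=12, power=2, mode=burst, source=north}, since mode is burst, freq = 18.
Negative: {freq=27, channel=18, power=9, mode=steady, source=east}, since mode is steady, freq = 27.
Positive: {freq=20, channel=19, power=14, mode=pulse, source=south}, since mode is pulse, freq = 20.
Negative: {freq=25, channel=17, power=15, mode=burst, source=south}, since mode is burst, freq = 25.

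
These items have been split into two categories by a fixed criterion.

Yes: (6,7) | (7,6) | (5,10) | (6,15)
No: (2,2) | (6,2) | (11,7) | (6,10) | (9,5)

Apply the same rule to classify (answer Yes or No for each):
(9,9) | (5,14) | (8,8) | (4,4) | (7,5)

All 'Yes' examples share one property — sum is odd — and every 'No' example lacks it.
No: (9,9), since 9+9 = 18. Yes: (5,14), since 5+14 = 19. No: (8,8), since 8+8 = 16. No: (4,4), since 4+4 = 8. No: (7,5), since 7+5 = 12.

No, Yes, No, No, No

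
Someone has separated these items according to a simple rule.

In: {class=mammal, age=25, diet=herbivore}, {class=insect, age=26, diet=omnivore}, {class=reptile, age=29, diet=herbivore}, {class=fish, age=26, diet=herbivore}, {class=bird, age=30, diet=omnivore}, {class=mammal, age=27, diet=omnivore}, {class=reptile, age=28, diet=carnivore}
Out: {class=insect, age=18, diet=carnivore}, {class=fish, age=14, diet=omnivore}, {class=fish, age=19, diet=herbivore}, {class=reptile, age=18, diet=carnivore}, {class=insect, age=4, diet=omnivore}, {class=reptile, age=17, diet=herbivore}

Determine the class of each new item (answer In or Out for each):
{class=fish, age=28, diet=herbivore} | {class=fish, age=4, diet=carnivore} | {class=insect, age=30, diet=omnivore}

In, Out, In

The pattern is that an item is 'In' exactly when: age ≥ 25.
{class=fish, age=28, diet=herbivore}: age = 28, satisfies this → In. {class=fish, age=4, diet=carnivore}: age = 4, doesn't match → Out. {class=insect, age=30, diet=omnivore}: age = 30, satisfies this → In.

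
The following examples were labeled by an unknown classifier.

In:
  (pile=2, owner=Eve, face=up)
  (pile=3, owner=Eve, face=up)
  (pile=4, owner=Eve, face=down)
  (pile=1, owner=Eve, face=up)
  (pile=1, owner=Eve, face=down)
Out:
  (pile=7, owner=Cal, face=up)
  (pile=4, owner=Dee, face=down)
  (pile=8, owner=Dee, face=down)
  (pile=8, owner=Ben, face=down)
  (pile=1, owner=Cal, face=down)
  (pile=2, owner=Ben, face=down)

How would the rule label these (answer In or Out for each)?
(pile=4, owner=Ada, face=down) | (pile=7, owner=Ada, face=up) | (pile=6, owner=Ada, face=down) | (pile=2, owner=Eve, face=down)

Out, Out, Out, In

Rule: owner is Eve. This holds for each 'In' example and fails for each 'Out' one.
(pile=4, owner=Ada, face=down) → owner is Ada → Out.
(pile=7, owner=Ada, face=up) → owner is Ada → Out.
(pile=6, owner=Ada, face=down) → owner is Ada → Out.
(pile=2, owner=Eve, face=down) → owner is Eve → In.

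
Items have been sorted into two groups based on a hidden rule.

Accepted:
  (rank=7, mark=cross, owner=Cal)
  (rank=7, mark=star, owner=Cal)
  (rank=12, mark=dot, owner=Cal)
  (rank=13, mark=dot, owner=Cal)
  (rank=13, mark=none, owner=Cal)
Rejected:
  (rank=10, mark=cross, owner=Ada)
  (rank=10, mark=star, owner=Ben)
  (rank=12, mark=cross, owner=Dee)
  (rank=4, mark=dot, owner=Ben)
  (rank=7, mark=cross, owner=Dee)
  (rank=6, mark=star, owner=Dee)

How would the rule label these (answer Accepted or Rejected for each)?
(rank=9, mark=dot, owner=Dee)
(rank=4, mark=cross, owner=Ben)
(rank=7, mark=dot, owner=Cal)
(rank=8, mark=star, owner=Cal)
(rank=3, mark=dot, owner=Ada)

Rejected, Rejected, Accepted, Accepted, Rejected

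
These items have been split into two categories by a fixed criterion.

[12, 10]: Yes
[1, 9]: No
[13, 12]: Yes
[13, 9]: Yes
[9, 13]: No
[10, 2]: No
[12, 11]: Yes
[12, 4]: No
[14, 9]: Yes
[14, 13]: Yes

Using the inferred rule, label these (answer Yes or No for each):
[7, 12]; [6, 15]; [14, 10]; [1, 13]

One predicate separates the groups cleanly: first > second AND sum ≥ 22.

No, No, Yes, No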